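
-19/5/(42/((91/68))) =-247/2040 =-0.12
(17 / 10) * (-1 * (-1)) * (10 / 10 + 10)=187 / 10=18.70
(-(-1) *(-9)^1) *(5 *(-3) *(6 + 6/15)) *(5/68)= 1080/17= 63.53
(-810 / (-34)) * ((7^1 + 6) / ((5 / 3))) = 3159 / 17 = 185.82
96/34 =2.82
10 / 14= 5 / 7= 0.71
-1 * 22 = -22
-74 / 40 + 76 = 1483 / 20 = 74.15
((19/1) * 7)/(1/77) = 10241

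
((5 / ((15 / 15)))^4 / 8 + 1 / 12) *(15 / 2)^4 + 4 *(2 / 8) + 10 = 31675783 / 128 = 247467.05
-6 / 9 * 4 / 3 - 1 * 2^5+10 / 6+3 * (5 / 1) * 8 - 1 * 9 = 718 / 9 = 79.78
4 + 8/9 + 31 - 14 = 197/9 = 21.89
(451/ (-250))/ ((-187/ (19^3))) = 281219/ 4250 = 66.17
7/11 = 0.64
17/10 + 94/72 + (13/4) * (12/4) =574/45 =12.76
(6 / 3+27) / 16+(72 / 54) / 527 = 45913 / 25296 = 1.82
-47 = -47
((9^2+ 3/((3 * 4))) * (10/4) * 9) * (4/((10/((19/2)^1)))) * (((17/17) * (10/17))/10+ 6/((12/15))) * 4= 14282775/68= 210040.81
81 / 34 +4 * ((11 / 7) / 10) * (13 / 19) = 63589 / 22610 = 2.81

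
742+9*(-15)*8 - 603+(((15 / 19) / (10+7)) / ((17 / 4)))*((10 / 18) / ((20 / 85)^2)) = -214523 / 228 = -940.89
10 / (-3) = -10 / 3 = -3.33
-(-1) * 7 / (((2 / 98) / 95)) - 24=32561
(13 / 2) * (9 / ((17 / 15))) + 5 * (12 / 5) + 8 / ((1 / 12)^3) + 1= 472213 / 34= 13888.62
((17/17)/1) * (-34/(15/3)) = -34/5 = -6.80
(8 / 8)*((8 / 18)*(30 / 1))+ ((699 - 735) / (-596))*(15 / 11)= 65965 / 4917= 13.42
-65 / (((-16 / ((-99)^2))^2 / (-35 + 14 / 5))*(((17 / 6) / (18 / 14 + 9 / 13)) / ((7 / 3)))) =695951809245 / 544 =1279323178.76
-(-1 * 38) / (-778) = -19 / 389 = -0.05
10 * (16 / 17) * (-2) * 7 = -2240 / 17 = -131.76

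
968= 968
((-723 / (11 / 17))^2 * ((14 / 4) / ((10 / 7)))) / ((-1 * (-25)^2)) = -7402365369 / 1512500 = -4894.13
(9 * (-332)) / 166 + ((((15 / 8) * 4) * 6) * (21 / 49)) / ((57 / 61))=351 / 133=2.64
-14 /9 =-1.56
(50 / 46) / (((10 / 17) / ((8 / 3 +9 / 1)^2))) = 104125 / 414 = 251.51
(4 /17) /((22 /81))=162 /187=0.87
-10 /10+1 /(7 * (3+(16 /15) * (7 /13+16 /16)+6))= -2866 /2905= -0.99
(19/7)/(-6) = -19/42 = -0.45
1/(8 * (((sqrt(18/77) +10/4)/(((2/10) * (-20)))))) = -0.17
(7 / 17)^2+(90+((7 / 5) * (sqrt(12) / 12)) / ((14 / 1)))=sqrt(3) / 60+26059 / 289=90.20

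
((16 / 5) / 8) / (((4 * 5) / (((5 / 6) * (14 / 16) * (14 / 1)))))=49 / 240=0.20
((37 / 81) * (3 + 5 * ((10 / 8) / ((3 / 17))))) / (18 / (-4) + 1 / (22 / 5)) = -187627 / 45684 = -4.11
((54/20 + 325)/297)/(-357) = -3277/1060290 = -0.00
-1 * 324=-324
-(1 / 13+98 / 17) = -1291 / 221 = -5.84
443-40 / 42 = 9283 / 21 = 442.05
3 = 3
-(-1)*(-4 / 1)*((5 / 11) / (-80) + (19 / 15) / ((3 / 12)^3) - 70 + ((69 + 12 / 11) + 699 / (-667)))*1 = -141053387 / 440220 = -320.42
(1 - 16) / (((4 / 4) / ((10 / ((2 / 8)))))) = -600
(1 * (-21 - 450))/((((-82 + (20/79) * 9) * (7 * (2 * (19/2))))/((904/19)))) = 16818468/7957523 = 2.11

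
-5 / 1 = -5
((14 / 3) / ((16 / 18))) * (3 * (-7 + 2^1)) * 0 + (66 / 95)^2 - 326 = -325.52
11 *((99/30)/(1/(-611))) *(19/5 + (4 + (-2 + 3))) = -4879446/25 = -195177.84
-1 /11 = -0.09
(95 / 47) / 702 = 95 / 32994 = 0.00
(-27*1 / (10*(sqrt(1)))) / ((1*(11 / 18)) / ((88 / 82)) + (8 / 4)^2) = -0.59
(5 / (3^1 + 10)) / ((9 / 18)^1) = 10 / 13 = 0.77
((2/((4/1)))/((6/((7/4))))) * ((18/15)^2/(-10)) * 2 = -21/500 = -0.04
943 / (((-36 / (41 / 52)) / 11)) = -425293 / 1872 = -227.19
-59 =-59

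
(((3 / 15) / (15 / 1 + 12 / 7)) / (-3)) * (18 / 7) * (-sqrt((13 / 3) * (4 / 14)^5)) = 8 * sqrt(546) / 200655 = 0.00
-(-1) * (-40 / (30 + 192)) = -20 / 111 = -0.18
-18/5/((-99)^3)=2/539055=0.00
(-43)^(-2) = 1 / 1849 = 0.00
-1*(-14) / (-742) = -1 / 53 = -0.02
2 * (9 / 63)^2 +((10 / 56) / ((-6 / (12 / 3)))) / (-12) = 179 / 3528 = 0.05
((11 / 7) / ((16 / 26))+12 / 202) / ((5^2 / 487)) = 7197373 / 141400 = 50.90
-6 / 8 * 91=-273 / 4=-68.25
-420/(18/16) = -1120/3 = -373.33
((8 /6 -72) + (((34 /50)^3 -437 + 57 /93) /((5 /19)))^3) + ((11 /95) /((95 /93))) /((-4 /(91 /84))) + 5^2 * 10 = -1120033405459955643358145918022121 /246152137756347656250000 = -4550167289.50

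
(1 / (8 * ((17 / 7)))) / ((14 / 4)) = 1 / 68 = 0.01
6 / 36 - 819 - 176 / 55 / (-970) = -11913977 / 14550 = -818.83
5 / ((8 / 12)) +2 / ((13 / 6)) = 219 / 26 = 8.42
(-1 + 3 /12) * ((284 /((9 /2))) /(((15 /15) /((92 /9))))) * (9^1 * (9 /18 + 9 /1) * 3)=-124108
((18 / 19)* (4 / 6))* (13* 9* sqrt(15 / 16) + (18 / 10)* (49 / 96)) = 441 / 760 + 351* sqrt(15) / 19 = 72.13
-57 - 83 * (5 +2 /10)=-2443 /5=-488.60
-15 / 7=-2.14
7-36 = -29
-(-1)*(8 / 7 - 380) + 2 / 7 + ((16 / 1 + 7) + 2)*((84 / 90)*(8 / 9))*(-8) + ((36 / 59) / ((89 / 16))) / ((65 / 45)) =-7023965554 / 12901707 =-544.42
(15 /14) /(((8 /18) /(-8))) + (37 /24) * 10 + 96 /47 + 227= 888985 /3948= 225.17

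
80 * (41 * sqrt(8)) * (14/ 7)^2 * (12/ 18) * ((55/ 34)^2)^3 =22698125312500 * sqrt(2)/ 72412707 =443292.32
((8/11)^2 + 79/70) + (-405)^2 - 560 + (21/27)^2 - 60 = 112108820539/686070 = 163407.26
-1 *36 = -36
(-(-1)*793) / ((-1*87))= -793 / 87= -9.11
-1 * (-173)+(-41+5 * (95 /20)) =623 /4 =155.75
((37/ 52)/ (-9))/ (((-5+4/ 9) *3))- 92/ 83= -585361/ 530868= -1.10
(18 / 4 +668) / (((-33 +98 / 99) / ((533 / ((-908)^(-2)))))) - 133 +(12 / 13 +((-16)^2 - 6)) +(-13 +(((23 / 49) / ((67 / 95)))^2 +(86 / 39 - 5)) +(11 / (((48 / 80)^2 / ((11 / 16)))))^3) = -12240482645202644546401493531 / 1325851344144617472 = -9232168221.02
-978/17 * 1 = -978/17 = -57.53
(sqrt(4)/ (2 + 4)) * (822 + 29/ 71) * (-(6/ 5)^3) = -4204152/ 8875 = -473.71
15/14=1.07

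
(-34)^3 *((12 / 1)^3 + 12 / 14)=-475657008 / 7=-67951001.14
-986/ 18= -493/ 9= -54.78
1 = 1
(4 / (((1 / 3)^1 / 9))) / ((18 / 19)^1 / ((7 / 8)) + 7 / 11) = 62.82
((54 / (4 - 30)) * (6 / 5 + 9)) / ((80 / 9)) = -2.38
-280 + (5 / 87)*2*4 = -24320 / 87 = -279.54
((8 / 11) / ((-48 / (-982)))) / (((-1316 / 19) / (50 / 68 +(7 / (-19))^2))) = -0.19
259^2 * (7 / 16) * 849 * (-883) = -352018884189 / 16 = -22001180261.81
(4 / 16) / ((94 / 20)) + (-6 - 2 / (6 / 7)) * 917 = -2154935 / 282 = -7641.61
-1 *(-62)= 62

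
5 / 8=0.62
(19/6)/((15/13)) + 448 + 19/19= 40657/90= 451.74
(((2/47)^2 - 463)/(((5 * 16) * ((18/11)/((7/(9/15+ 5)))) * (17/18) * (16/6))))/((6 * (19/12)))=-0.18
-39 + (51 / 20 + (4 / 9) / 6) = -19643 / 540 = -36.38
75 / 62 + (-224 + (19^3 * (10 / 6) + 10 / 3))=695157 / 62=11212.21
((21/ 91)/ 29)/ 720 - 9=-814319/ 90480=-9.00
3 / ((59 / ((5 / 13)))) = 15 / 767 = 0.02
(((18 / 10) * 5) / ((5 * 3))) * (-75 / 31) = -45 / 31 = -1.45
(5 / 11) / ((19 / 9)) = 45 / 209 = 0.22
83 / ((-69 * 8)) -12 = -6707 / 552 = -12.15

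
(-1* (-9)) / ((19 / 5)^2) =225 / 361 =0.62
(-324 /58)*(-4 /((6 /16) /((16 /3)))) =9216 /29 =317.79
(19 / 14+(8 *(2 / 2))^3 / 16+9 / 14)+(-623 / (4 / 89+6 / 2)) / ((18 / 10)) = -194309 / 2439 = -79.67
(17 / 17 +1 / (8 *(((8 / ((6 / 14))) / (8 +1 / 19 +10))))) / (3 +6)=1363 / 10944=0.12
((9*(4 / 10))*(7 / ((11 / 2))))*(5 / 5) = 252 / 55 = 4.58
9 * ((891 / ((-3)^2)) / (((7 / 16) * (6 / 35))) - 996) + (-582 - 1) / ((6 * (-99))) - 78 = 153305 / 54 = 2838.98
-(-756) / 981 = 84 / 109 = 0.77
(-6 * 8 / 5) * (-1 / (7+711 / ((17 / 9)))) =408 / 16295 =0.03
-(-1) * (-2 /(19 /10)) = -20 /19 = -1.05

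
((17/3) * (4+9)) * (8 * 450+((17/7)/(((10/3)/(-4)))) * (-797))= 15270658/35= 436304.51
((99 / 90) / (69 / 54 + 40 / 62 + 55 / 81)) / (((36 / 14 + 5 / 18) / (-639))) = -2223877194 / 23455265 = -94.81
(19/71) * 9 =2.41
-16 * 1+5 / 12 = -187 / 12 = -15.58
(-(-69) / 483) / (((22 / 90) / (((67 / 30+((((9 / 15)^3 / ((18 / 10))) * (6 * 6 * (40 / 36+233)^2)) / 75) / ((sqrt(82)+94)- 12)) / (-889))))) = -37550717 / 1386173250+181202 * sqrt(82) / 579929625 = -0.02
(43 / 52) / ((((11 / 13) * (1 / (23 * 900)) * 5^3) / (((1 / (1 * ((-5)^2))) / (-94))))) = -8901 / 129250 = -0.07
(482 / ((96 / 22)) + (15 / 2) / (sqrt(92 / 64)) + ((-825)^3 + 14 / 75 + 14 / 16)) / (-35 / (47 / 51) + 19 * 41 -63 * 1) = -659780728339 / 796675 + 1410 * sqrt(23) / 732941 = -828167.97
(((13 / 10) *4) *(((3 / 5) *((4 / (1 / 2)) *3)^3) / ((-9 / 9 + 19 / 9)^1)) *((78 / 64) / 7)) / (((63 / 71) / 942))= 43946289504 / 6125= 7174904.41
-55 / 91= -0.60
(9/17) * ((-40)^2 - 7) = 14337/17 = 843.35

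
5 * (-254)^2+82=322662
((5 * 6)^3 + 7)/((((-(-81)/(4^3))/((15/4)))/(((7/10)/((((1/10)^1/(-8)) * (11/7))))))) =-846939520/297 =-2851648.22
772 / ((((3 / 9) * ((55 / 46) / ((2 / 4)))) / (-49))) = -2610132 / 55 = -47456.95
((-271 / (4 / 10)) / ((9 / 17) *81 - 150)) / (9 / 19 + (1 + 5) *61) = 437665 / 25359246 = 0.02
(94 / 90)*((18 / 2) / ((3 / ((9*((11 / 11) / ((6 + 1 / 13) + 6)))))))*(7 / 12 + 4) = 6721 / 628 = 10.70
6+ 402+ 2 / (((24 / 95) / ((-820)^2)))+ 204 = 15971336 / 3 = 5323778.67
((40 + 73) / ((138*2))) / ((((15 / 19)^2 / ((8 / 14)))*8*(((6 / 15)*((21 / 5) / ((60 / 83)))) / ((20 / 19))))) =53675 / 2525607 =0.02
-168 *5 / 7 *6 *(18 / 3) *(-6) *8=207360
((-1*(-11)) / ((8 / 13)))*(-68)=-2431 / 2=-1215.50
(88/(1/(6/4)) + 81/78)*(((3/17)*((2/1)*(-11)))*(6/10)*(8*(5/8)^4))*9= -385246125/113152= -3404.68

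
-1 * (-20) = 20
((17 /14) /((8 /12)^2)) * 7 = 153 /8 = 19.12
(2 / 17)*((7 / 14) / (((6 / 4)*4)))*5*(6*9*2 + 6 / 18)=5.31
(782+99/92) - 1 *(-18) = 73699/92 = 801.08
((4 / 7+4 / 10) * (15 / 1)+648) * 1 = 4638 / 7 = 662.57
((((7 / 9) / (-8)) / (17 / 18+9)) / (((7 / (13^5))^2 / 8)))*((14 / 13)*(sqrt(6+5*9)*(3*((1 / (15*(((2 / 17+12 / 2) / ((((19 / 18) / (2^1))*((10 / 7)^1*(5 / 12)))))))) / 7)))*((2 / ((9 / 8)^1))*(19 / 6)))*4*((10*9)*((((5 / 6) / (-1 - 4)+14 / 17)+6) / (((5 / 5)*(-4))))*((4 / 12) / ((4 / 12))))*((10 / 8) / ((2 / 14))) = 3570555332157125*sqrt(51) / 347976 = 73277655225.51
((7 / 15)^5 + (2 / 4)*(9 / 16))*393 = 965758069 / 8100000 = 119.23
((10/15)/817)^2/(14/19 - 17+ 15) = -1/1897074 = -0.00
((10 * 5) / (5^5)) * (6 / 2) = 6 / 125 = 0.05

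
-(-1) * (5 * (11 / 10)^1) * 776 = 4268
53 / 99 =0.54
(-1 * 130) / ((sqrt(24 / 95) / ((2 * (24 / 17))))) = -520 * sqrt(570) / 17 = -730.28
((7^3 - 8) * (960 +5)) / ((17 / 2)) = 646550 / 17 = 38032.35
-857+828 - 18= -47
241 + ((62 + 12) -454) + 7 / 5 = -688 / 5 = -137.60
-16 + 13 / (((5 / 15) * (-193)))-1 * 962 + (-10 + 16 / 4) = -189951 / 193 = -984.20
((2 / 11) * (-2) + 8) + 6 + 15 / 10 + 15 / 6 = 194 / 11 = 17.64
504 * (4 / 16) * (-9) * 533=-604422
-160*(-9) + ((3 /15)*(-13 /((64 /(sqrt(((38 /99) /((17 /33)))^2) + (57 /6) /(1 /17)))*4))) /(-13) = 188022949 /130560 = 1440.13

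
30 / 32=15 / 16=0.94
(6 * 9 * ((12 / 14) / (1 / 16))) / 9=576 / 7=82.29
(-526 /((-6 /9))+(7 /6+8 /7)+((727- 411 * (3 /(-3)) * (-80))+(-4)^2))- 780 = -1349279 /42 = -32125.69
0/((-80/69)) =0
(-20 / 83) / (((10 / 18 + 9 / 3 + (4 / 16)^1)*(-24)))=30 / 11371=0.00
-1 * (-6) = 6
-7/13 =-0.54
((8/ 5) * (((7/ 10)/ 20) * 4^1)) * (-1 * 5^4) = -140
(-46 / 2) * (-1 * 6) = 138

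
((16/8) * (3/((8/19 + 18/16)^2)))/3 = 46208/55225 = 0.84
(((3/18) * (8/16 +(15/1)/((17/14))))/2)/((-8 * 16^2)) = -437/835584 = -0.00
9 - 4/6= 25/3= 8.33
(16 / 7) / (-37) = -16 / 259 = -0.06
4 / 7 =0.57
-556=-556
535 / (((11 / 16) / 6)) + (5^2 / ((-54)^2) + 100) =152973635 / 32076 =4769.10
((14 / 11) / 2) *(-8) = -56 / 11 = -5.09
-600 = -600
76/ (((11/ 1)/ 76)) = 5776/ 11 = 525.09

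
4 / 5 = 0.80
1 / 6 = 0.17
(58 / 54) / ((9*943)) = 29 / 229149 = 0.00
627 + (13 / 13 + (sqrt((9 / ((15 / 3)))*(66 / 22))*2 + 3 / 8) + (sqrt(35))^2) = 6*sqrt(15) / 5 + 5307 / 8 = 668.02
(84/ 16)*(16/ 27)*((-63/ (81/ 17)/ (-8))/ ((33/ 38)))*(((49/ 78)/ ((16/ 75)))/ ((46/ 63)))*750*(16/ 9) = 16964565625/ 532818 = 31839.33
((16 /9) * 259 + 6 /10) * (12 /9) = 82988 /135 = 614.73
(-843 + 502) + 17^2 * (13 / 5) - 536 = -628 / 5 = -125.60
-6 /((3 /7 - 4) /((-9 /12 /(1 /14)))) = -441 /25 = -17.64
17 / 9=1.89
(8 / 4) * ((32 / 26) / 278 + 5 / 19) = 18374 / 34333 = 0.54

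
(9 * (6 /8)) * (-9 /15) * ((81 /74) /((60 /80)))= -2187 /370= -5.91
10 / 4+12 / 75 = 133 / 50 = 2.66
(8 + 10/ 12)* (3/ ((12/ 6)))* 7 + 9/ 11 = 4117/ 44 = 93.57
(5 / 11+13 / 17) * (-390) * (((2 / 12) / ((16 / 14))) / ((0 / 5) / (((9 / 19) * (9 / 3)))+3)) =-8645 / 374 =-23.11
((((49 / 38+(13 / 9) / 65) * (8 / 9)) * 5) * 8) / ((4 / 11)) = 197384 / 1539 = 128.25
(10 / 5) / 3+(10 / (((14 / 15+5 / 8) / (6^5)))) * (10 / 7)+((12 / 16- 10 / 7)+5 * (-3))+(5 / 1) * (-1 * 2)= 1119351113 / 15708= 71259.94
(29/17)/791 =29/13447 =0.00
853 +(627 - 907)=573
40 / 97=0.41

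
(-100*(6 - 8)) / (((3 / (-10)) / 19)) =-12666.67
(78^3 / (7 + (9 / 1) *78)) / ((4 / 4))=474552 / 709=669.33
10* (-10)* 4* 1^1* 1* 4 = -1600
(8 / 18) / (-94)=-2 / 423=-0.00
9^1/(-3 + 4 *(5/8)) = -18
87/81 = 29/27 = 1.07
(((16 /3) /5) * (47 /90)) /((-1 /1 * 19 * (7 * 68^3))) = -47 /3528516600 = -0.00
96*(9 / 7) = 864 / 7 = 123.43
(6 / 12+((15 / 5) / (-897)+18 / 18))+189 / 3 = 38569 / 598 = 64.50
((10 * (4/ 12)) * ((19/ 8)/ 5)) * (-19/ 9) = -361/ 108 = -3.34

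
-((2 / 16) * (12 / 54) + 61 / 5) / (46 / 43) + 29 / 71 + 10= -600733 / 587880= -1.02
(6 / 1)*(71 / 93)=142 / 31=4.58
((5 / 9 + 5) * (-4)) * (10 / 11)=-2000 / 99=-20.20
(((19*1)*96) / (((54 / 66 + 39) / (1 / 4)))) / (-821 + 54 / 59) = -49324 / 3532105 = -0.01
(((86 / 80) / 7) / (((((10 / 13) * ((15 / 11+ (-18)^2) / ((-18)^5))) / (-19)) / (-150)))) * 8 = -220760119008 / 8351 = -26435171.72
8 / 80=1 / 10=0.10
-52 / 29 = -1.79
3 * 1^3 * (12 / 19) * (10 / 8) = 45 / 19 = 2.37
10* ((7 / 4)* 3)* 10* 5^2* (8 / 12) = 8750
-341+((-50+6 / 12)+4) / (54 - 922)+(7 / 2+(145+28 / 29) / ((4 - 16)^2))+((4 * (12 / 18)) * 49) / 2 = -271.10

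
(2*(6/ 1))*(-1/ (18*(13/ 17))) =-34/ 39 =-0.87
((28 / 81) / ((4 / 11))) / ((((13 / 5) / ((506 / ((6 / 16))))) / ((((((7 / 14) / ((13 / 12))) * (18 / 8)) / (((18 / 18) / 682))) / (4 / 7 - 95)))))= -3720091760 / 1005381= -3700.18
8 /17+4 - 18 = -230 /17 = -13.53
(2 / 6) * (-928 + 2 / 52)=-309.32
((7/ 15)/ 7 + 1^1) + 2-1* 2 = 1.07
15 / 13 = 1.15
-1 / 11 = -0.09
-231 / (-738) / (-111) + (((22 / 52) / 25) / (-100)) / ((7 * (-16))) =-280129817 / 99393840000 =-0.00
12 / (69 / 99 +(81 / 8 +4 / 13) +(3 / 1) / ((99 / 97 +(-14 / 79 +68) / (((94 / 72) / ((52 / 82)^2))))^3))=102898501568135075070329634144 / 95437907199993070247001036265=1.08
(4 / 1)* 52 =208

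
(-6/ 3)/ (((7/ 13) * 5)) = -26/ 35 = -0.74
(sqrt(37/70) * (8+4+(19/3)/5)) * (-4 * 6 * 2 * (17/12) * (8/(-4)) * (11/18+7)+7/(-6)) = 9972.66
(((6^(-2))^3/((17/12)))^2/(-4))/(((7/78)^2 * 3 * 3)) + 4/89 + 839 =839.04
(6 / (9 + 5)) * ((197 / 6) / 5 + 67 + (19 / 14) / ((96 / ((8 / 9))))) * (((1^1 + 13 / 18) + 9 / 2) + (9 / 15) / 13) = 2039801753 / 10319400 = 197.67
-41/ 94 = -0.44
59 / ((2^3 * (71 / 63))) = 3717 / 568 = 6.54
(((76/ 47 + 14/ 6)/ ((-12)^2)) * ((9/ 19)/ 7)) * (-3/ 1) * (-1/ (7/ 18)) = 5013/ 350056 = 0.01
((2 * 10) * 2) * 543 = 21720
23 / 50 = 0.46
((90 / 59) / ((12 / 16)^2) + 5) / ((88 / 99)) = 4095 / 472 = 8.68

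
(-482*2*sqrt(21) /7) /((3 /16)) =-15424*sqrt(21) /21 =-3365.79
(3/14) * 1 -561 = -7851/14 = -560.79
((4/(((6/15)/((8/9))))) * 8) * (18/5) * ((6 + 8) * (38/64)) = 2128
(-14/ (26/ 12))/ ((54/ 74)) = -1036/ 117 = -8.85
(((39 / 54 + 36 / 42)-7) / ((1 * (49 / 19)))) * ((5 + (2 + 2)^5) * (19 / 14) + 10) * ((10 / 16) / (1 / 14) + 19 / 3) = -6607278481 / 148176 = -44590.75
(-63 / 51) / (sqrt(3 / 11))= -7*sqrt(33) / 17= -2.37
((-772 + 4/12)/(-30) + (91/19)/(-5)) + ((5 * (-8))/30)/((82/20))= 1713427/70110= 24.44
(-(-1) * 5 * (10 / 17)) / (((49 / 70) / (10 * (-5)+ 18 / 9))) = -24000 / 119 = -201.68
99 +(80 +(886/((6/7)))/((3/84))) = 87365/3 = 29121.67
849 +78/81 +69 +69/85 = 2110883/2295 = 919.77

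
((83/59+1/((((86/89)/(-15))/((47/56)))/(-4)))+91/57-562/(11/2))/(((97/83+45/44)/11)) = -1913871012119/8101140789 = -236.25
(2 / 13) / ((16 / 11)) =11 / 104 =0.11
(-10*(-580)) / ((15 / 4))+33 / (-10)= 46301 / 30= 1543.37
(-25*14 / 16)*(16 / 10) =-35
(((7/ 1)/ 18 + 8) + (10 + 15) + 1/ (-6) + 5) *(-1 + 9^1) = 2752/ 9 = 305.78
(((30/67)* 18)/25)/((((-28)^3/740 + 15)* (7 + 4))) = -3996/1999481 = -0.00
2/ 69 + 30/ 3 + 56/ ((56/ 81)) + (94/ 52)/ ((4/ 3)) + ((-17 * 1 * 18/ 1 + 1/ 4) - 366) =-4157525/ 7176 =-579.37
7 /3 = 2.33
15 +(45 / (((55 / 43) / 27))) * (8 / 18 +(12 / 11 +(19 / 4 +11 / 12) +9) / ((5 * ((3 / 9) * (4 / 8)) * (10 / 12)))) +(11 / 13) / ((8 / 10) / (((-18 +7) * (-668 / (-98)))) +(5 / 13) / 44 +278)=1766583755451533 / 80330350595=21991.49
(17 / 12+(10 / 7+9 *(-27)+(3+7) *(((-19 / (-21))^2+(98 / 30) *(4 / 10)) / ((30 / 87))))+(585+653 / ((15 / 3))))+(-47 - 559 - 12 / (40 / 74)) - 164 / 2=-7634689 / 44100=-173.12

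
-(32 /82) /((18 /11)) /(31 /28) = -2464 /11439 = -0.22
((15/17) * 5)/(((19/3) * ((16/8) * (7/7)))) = 225/646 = 0.35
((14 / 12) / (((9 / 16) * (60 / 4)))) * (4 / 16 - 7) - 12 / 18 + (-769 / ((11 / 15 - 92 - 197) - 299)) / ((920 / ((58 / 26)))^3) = -4822476524414257 / 3014047862924800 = -1.60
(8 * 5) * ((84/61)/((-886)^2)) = 840/11971189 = 0.00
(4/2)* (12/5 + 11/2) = 79/5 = 15.80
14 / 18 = 7 / 9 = 0.78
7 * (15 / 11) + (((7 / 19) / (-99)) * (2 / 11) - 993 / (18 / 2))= -2085416 / 20691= -100.79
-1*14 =-14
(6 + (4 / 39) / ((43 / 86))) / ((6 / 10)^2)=6050 / 351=17.24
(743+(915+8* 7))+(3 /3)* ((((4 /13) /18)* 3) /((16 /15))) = 178261 /104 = 1714.05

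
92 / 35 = 2.63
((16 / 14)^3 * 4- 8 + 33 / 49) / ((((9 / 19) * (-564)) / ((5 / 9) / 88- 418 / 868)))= -7759505 / 3217493664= -0.00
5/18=0.28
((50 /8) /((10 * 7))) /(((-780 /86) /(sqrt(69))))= -43 * sqrt(69) /4368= -0.08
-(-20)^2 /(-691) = 400 /691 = 0.58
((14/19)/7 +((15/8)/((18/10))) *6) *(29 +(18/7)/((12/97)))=48093/152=316.40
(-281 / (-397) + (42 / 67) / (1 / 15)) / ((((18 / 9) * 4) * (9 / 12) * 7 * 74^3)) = 268937 / 452699233392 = 0.00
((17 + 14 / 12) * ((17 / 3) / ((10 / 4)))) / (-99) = -1853 / 4455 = -0.42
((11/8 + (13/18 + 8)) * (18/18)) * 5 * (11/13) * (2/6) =39985/2808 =14.24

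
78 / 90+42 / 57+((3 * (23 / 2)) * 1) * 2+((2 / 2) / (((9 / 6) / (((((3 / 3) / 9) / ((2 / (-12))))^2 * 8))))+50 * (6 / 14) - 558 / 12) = 1720177 / 35910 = 47.90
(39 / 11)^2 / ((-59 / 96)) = -146016 / 7139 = -20.45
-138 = -138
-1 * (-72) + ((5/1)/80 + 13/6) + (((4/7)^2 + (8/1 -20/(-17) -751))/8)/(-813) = 805557643/10835664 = 74.34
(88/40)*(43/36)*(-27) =-1419/20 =-70.95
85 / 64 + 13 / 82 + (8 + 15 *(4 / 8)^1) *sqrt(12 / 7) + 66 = 31 *sqrt(21) / 7 + 177085 / 2624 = 87.78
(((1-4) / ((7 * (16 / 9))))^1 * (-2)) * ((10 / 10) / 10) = 27 / 560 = 0.05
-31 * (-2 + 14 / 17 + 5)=-118.53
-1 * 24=-24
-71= -71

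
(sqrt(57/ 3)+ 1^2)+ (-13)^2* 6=1019.36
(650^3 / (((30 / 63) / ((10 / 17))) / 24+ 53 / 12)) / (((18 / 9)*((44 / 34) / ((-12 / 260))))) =-27149850000 / 24673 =-1100387.06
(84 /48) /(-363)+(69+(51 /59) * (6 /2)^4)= 11908891 /85668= 139.01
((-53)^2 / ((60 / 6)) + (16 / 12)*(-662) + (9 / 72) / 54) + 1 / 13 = -16895383 / 28080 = -601.69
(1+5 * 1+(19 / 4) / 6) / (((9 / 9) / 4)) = 163 / 6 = 27.17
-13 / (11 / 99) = -117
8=8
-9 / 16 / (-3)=3 / 16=0.19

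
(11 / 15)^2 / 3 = 121 / 675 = 0.18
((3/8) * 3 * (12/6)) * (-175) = -1575/4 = -393.75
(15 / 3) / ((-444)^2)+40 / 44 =1971415 / 2168496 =0.91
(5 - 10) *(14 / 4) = -35 / 2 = -17.50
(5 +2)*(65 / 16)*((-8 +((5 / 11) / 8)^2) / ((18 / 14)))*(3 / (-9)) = 197237495 / 3345408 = 58.96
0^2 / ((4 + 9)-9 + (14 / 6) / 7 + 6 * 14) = 0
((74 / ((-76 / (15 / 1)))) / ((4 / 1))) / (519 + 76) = -111 / 18088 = -0.01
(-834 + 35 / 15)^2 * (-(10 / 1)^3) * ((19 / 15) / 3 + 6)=-359806445000 / 81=-4442054876.54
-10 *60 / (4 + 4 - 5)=-200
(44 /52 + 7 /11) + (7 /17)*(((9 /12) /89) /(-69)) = 29508551 /19905028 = 1.48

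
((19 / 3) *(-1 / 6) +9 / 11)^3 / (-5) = 103823 / 38811960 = 0.00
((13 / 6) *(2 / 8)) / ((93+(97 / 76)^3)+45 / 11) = 7846696 / 1436597313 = 0.01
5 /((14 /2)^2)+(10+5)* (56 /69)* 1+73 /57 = 870866 /64239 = 13.56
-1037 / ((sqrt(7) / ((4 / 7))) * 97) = -4148 * sqrt(7) / 4753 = -2.31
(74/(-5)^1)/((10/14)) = -518/25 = -20.72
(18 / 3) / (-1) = -6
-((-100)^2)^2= -100000000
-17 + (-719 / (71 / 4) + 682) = 44339 / 71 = 624.49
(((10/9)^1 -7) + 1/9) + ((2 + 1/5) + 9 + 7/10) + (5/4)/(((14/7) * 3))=2279/360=6.33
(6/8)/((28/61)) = 1.63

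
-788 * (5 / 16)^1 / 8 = -985 / 32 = -30.78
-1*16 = -16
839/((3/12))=3356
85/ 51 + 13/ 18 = 43/ 18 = 2.39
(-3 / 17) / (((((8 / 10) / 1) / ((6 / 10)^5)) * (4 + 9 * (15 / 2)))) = -729 / 3038750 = -0.00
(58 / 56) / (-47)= -29 / 1316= -0.02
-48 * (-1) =48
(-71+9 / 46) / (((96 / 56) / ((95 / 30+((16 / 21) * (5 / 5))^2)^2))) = -35576292425 / 61344864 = -579.94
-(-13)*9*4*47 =21996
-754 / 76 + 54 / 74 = -12923 / 1406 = -9.19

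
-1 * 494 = -494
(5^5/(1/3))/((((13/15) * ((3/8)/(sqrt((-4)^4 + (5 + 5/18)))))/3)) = 187500 * sqrt(9406)/13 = 1398815.41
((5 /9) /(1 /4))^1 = 20 /9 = 2.22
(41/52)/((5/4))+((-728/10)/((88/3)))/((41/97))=-307271/58630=-5.24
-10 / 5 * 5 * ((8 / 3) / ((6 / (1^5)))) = -40 / 9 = -4.44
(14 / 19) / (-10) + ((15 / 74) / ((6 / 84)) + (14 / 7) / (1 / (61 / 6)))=243563 / 10545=23.10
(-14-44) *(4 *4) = -928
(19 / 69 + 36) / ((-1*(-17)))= 2503 / 1173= 2.13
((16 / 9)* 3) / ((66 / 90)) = 80 / 11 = 7.27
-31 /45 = -0.69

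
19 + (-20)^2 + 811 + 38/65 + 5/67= 5359521/4355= 1230.66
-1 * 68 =-68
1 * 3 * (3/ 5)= 9/ 5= 1.80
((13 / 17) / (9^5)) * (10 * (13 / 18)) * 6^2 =3380 / 1003833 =0.00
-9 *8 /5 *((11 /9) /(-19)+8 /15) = -3208 /475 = -6.75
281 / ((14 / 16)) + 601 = 6455 / 7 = 922.14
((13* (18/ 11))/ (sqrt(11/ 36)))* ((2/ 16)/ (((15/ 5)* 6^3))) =13* sqrt(11)/ 5808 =0.01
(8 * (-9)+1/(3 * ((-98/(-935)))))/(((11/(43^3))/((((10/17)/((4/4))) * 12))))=-32173302620/9163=-3511219.32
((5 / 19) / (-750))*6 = -1 / 475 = -0.00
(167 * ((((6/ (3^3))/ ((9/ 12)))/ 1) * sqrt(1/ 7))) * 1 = 1336 * sqrt(7)/ 189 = 18.70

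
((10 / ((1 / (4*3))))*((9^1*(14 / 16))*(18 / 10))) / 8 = 1701 / 8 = 212.62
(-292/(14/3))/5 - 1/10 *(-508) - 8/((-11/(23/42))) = 8936/231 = 38.68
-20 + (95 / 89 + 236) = 19319 / 89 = 217.07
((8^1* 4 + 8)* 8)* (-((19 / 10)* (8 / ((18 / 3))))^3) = -3511808 / 675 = -5202.68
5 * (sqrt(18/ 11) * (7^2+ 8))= 855 * sqrt(22)/ 11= 364.57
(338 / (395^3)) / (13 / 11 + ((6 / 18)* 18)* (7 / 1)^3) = 3718 / 1395978298625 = 0.00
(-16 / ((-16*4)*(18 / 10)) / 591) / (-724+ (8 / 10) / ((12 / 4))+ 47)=-25 / 71990892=-0.00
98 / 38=49 / 19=2.58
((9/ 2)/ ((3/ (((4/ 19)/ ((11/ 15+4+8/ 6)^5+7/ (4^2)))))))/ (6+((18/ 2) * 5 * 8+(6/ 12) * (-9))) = 48600000/ 457215251032939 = 0.00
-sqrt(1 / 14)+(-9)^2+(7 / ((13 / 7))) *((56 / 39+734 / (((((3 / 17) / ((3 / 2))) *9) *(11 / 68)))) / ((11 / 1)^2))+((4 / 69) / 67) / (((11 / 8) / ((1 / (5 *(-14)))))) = 23425027021993 / 109188764685 -sqrt(14) / 14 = 214.27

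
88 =88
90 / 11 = 8.18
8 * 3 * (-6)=-144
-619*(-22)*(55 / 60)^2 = 823889 / 72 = 11442.90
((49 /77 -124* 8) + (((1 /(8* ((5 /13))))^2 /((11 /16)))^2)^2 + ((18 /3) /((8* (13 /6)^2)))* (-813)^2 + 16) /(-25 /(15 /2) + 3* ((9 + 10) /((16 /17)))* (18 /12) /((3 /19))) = 77661690999175475547 /424602588678125000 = 182.90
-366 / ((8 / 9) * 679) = -0.61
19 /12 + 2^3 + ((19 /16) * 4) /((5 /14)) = 1373 /60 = 22.88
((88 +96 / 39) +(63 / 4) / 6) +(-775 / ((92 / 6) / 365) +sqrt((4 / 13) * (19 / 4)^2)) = -43905837 / 2392 +19 * sqrt(13) / 26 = -18352.65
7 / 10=0.70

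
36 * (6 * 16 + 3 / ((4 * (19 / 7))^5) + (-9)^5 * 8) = -10777666436395875 / 633881344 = -17002656.00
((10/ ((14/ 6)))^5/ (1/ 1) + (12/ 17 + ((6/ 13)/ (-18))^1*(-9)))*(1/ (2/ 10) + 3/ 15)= 10747558098/ 1428595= 7523.17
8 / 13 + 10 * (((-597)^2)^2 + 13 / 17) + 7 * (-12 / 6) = 280730499369742 / 221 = 1270273752804.26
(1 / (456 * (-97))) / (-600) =1 / 26539200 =0.00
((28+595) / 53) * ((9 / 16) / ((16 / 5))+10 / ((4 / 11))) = 4413955 / 13568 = 325.32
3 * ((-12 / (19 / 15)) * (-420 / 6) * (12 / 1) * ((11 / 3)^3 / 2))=11180400 / 19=588442.11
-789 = -789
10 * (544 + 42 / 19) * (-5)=-518900 / 19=-27310.53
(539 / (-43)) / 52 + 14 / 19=21063 / 42484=0.50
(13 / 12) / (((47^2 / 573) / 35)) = 86905 / 8836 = 9.84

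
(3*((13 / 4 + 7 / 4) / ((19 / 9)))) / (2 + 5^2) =0.26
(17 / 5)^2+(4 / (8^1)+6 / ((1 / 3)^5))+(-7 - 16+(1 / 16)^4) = 1447.06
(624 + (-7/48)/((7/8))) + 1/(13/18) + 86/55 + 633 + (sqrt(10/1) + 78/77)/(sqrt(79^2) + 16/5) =5 *sqrt(10)/411 + 5182930717/4114110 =1259.83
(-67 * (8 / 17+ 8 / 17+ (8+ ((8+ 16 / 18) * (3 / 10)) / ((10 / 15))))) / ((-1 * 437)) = 14740 / 7429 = 1.98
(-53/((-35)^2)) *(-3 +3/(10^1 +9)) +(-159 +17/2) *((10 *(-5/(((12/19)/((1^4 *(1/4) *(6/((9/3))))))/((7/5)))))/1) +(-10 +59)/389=1812342996907/217295400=8340.46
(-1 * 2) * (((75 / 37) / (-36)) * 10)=125 / 111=1.13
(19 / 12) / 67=19 / 804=0.02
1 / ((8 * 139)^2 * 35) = 1 / 43279040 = 0.00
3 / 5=0.60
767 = 767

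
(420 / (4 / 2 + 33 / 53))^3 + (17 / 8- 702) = 88224956627219 / 21484952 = 4106360.43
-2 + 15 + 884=897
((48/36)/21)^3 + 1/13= 250879/3250611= 0.08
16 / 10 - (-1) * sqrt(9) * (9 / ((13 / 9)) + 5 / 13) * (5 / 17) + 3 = 11533 / 1105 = 10.44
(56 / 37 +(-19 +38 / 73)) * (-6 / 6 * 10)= 169.66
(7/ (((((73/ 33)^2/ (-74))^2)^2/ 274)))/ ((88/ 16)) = 14707007411746634462016/ 806460091894081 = 18236497.45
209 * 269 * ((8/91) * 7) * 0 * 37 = 0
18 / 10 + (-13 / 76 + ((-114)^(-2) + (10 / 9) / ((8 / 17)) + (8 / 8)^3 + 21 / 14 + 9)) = 1006549 / 64980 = 15.49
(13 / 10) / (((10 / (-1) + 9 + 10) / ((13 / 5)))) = 169 / 450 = 0.38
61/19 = 3.21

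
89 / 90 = 0.99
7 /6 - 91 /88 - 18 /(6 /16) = -12637 /264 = -47.87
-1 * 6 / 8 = -3 / 4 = -0.75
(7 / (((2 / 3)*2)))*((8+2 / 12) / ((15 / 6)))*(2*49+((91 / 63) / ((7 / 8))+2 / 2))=310709 / 180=1726.16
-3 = -3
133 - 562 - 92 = -521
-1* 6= -6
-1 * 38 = -38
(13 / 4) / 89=13 / 356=0.04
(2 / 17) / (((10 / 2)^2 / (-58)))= -116 / 425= -0.27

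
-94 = -94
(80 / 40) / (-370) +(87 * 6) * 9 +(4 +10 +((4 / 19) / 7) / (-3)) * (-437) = -5499701 / 3885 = -1415.62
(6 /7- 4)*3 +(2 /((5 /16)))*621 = 138774 /35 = 3964.97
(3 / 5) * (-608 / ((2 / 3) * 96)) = -57 / 10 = -5.70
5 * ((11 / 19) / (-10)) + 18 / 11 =563 / 418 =1.35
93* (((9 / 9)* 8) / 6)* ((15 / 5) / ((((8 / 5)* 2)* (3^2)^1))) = 155 / 12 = 12.92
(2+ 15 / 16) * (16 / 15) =47 / 15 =3.13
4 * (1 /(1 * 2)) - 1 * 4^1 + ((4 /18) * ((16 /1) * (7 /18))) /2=-106 /81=-1.31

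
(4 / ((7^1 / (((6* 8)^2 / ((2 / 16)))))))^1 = 73728 / 7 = 10532.57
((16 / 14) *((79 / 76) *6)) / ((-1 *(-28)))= 237 / 931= 0.25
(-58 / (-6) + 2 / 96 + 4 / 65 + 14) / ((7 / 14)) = 47.50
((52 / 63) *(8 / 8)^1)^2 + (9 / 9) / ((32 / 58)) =158365 / 63504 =2.49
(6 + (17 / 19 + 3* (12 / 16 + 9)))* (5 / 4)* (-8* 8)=-54940 / 19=-2891.58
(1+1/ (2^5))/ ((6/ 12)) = 33/ 16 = 2.06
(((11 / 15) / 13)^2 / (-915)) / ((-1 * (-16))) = -121 / 556686000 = -0.00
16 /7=2.29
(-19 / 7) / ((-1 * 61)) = 19 / 427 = 0.04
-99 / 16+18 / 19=-5.24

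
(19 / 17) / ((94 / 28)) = 266 / 799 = 0.33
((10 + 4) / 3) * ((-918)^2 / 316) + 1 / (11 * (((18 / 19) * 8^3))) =99670654429 / 8008704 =12445.29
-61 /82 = -0.74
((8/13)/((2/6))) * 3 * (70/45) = 112/13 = 8.62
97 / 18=5.39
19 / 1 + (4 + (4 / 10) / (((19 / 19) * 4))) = 23.10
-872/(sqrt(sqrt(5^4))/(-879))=766488/5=153297.60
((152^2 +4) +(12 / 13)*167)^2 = 91450598464 / 169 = 541127801.56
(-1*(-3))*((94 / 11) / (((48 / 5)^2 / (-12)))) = -3.34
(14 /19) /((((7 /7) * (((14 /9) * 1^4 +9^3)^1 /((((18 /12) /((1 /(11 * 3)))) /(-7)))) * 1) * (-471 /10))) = 594 /3922645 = 0.00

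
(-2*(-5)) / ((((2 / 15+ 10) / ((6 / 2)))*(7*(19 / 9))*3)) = 675 / 10108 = 0.07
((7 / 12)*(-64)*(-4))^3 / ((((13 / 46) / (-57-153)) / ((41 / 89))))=-11870630051840 / 10413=-1139981758.56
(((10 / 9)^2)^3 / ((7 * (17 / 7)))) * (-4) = -4000000 / 9034497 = -0.44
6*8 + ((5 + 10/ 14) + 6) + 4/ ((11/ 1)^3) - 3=528435/ 9317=56.72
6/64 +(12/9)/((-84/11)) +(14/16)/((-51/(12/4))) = -4535/34272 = -0.13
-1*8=-8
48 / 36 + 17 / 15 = 37 / 15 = 2.47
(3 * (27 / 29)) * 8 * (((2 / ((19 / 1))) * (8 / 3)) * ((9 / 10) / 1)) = 15552 / 2755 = 5.65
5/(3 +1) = 5/4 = 1.25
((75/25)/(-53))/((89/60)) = -180/4717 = -0.04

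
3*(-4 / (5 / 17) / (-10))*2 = 204 / 25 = 8.16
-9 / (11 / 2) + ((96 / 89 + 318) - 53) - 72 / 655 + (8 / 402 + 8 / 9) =102560991881 / 386670735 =265.24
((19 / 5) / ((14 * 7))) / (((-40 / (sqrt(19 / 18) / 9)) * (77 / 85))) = -323 * sqrt(38) / 16299360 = -0.00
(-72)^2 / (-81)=-64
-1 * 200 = -200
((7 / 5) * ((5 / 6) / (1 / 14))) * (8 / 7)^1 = 56 / 3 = 18.67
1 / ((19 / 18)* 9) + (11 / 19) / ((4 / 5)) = 63 / 76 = 0.83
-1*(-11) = 11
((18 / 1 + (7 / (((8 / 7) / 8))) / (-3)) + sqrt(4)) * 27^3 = 72171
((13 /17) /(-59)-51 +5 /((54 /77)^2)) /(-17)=119466121 /49720716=2.40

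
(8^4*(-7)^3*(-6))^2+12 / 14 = 497403316666374 / 7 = 71057616666624.86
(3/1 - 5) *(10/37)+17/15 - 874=-484741/555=-873.41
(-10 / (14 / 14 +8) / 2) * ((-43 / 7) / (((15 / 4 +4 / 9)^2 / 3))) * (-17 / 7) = -1578960 / 1117249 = -1.41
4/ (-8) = -1/ 2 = -0.50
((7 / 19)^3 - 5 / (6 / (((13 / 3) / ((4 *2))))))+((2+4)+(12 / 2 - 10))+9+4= 14418997 / 987696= 14.60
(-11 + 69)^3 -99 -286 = 194727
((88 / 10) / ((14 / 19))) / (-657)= -418 / 22995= -0.02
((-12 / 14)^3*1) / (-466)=108 / 79919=0.00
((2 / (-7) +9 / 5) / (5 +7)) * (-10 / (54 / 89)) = -4717 / 2268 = -2.08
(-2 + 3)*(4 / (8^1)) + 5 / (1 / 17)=171 / 2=85.50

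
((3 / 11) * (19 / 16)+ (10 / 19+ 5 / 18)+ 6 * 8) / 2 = 1478555 / 60192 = 24.56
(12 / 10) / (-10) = -3 / 25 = -0.12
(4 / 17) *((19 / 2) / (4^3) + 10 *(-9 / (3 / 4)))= -15341 / 544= -28.20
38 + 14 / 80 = 1527 / 40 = 38.18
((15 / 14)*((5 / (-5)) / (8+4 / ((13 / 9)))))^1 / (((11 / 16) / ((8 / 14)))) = -312 / 3773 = -0.08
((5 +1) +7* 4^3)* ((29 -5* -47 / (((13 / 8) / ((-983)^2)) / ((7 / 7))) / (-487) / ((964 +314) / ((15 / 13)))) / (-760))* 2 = 915530195863 / 3330802410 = 274.87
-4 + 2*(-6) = -16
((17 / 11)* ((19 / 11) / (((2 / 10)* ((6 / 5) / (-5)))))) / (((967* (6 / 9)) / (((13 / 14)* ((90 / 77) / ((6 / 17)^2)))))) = -758444375 / 1009068368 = -0.75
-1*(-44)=44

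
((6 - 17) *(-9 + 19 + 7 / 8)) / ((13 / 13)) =-119.62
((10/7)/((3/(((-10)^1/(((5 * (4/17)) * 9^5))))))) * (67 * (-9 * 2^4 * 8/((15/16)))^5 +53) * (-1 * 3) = -1424563193216826765073/36905625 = -38600164425255.68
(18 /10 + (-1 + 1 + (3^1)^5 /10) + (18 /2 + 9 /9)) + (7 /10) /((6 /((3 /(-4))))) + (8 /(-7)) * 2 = 18887 /560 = 33.73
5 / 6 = 0.83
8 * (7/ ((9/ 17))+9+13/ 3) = 212.44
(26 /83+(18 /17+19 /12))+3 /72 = 33831 /11288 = 3.00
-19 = -19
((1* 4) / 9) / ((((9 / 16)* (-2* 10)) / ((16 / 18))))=-128 / 3645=-0.04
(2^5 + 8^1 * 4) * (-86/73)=-5504/73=-75.40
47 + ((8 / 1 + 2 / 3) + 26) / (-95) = 13291 / 285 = 46.64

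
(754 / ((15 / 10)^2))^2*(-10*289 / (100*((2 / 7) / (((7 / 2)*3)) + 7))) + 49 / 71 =-4572822049873 / 9901305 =-461840.34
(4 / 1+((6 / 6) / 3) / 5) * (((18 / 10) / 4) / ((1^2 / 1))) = 183 / 100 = 1.83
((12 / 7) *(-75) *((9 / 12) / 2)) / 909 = -75 / 1414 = -0.05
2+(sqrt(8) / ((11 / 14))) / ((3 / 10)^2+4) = 2800*sqrt(2) / 4499+2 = 2.88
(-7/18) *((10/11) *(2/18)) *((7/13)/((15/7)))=-343/34749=-0.01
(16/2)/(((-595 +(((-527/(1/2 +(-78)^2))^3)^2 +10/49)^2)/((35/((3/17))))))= -120519634529409215009707946223538565655713664269909342360/45191699347231832349509533835761159761837056231784531597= -2.67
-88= -88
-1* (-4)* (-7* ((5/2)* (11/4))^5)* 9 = -31706915625/8192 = -3870473.10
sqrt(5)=2.24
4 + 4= 8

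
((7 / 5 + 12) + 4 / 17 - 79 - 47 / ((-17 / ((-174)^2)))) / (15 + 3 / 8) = 18958144 / 3485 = 5439.93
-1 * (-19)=19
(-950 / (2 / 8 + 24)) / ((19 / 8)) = -16.49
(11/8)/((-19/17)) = -187/152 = -1.23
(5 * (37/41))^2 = 34225/1681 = 20.36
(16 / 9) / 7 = 16 / 63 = 0.25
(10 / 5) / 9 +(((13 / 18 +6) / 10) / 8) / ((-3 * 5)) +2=47879 / 21600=2.22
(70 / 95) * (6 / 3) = 28 / 19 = 1.47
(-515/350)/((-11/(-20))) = -206/77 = -2.68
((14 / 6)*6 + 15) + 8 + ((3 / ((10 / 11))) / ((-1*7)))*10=226 / 7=32.29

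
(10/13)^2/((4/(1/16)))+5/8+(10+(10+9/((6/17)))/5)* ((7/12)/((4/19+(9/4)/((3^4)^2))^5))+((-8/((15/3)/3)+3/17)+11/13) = 34191567900069721500273812159/1429319938816143704871632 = 23921.56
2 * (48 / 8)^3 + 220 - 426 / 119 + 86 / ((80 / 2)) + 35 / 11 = 17115227 / 26180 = 653.75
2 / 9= 0.22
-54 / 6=-9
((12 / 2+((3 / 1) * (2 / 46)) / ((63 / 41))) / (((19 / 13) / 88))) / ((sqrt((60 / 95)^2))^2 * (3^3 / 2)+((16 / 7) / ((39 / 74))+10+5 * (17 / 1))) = 830467352 / 237375433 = 3.50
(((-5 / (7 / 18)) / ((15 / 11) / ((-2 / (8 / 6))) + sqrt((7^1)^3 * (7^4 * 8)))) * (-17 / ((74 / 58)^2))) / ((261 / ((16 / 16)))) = 135575 / 1909866802123 + 14614985 * sqrt(14) / 272838114589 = 0.00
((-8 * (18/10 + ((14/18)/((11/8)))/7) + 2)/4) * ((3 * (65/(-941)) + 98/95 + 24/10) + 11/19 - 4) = 28389368/44250525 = 0.64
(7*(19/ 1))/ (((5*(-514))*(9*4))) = -133/ 92520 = -0.00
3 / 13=0.23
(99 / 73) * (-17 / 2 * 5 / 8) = -8415 / 1168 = -7.20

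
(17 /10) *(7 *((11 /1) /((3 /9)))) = 3927 /10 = 392.70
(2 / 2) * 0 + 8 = 8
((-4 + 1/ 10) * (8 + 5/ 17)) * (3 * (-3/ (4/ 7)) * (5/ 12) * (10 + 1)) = 1270269/ 544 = 2335.05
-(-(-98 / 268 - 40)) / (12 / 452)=-203739 / 134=-1520.44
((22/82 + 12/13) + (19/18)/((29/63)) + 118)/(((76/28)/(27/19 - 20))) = -9280015941/11159954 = -831.55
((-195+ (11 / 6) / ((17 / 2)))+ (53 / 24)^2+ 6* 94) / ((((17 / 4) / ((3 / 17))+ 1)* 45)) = 3663113 / 11052720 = 0.33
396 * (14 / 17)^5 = 212978304 / 1419857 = 150.00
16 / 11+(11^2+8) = 1435 / 11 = 130.45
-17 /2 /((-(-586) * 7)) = -17 /8204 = -0.00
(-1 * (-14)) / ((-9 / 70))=-980 / 9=-108.89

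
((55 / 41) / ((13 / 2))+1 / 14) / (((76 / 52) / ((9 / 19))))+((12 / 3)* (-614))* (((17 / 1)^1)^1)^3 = -2500312071535 / 207214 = -12066327.91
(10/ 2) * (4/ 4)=5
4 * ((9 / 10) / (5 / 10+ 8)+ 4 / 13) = 1828 / 1105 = 1.65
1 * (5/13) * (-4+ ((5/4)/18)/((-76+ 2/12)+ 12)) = -91945/59748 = -1.54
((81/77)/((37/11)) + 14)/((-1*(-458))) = 3707/118622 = 0.03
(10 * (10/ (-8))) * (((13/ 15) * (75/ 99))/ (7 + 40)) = -1625/ 9306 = -0.17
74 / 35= 2.11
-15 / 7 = -2.14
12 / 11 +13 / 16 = 335 / 176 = 1.90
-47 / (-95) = 47 / 95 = 0.49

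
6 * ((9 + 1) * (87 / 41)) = 5220 / 41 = 127.32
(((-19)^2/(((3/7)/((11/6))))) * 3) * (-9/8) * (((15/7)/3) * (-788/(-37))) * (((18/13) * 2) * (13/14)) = -203877.89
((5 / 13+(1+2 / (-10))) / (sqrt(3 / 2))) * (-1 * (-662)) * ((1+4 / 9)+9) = 4791556 * sqrt(6) / 1755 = 6687.67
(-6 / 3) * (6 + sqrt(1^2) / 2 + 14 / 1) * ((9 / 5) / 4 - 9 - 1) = 7831 / 20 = 391.55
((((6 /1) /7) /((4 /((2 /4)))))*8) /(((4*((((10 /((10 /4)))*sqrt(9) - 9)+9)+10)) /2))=0.02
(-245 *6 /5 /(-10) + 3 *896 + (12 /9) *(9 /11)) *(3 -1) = 299034 /55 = 5436.98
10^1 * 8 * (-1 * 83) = -6640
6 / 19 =0.32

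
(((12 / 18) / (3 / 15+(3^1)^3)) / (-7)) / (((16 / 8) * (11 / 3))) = -5 / 10472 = -0.00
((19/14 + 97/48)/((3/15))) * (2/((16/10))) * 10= 141875/672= 211.12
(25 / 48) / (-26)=-25 / 1248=-0.02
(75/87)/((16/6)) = 75/232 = 0.32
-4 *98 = -392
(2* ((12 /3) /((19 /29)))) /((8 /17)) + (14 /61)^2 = 1838177 /70699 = 26.00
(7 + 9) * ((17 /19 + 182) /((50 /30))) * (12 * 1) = 400320 /19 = 21069.47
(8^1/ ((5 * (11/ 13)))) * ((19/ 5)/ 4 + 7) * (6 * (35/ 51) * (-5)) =-57876/ 187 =-309.50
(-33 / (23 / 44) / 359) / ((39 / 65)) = -2420 / 8257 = -0.29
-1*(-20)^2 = -400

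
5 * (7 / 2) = 35 / 2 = 17.50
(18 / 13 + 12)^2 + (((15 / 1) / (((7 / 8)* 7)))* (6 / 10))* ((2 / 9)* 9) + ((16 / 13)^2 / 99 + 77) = 212416747 / 819819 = 259.10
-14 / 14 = -1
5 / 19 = 0.26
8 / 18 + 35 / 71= 599 / 639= 0.94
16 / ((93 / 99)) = 17.03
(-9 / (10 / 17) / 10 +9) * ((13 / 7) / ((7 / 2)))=9711 / 2450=3.96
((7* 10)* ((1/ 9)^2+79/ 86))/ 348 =226975/ 1212084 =0.19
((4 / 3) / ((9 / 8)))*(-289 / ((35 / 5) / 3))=-146.79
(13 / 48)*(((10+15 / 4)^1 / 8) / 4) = 0.12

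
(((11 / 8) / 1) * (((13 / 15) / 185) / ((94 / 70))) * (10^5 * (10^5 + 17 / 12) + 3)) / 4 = 30030425434009 / 2504160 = 11992215.13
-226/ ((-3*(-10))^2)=-113/ 450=-0.25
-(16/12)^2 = -16/9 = -1.78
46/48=23/24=0.96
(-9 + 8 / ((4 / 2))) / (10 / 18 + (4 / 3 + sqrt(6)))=765 / 197 - 405 * sqrt(6) / 197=-1.15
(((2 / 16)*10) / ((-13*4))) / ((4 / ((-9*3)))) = 135 / 832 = 0.16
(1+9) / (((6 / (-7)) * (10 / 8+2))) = -140 / 39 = -3.59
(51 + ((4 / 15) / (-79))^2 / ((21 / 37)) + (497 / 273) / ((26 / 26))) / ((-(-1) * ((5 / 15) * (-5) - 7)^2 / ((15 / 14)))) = 5062233049 / 6718623730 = 0.75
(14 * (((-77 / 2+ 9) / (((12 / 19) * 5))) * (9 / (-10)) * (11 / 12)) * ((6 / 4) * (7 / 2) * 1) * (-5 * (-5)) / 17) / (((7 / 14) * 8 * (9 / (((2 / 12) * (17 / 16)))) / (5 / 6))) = 3021095 / 884736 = 3.41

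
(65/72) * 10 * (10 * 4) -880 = -4670/9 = -518.89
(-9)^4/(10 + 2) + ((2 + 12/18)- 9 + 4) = 6533/12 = 544.42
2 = 2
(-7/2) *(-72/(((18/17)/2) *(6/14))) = 3332/3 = 1110.67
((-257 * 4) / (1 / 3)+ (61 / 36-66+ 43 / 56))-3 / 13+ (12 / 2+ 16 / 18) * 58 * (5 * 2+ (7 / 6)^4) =842777599 / 530712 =1588.01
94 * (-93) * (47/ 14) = -205437/ 7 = -29348.14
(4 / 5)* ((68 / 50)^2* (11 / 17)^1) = 0.96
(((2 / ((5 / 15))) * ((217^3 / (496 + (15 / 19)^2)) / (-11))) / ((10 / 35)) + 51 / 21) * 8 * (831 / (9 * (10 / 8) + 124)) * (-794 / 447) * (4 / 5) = 15264659731004635136 / 5563889919665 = 2743522.96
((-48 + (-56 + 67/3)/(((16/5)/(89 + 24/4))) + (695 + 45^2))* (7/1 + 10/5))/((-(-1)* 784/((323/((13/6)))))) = 233376867/81536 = 2862.26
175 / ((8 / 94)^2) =386575 / 16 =24160.94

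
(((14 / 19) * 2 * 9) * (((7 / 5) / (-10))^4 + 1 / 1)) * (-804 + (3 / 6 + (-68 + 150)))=-9573.04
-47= -47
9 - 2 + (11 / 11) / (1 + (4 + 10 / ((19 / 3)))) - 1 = 769 / 125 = 6.15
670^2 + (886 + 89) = 449875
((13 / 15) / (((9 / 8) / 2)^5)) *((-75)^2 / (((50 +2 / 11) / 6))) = 10350.63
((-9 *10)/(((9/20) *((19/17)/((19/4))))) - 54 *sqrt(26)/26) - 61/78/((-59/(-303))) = -1310061/1534 - 27 *sqrt(26)/13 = -864.61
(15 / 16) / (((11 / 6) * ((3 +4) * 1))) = 45 / 616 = 0.07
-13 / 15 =-0.87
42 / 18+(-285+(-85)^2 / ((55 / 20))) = 77372 / 33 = 2344.61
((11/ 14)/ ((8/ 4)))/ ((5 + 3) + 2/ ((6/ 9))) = 0.04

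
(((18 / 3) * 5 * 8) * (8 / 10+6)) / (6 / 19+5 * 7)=31008 / 671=46.21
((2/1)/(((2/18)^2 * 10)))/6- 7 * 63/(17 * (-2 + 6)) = -1287/340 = -3.79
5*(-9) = -45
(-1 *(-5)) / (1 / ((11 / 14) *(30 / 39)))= 275 / 91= 3.02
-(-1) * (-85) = -85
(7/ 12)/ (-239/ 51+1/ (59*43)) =-301903/ 2425168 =-0.12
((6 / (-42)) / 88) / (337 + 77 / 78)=-39 / 8119804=-0.00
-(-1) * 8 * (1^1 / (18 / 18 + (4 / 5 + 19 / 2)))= 80 / 113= 0.71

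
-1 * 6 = -6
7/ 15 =0.47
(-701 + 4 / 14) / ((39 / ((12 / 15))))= -1308 / 91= -14.37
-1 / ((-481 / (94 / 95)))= 94 / 45695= 0.00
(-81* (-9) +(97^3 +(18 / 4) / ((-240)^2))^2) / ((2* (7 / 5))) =136474133430371148801 / 458752000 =297490002071.64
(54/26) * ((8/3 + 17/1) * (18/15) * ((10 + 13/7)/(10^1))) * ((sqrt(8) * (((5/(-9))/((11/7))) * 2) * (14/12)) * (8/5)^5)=-2246508544 * sqrt(2)/2234375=-1421.89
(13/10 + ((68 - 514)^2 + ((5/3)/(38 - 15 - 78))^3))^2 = 5110092370718353628281/129146796900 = 39568092228.22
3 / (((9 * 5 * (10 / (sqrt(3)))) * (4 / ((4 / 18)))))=sqrt(3) / 2700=0.00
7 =7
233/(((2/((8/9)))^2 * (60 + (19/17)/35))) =2218160/2893239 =0.77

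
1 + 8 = 9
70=70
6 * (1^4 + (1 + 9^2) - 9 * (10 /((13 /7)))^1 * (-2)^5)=127434 /13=9802.62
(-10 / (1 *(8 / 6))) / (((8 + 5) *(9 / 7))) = -35 / 78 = -0.45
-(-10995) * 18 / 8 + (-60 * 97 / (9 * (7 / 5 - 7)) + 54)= 2092291 / 84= 24908.23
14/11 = 1.27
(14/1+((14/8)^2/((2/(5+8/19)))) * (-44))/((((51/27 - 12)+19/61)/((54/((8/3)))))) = 2374155441/3271040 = 725.81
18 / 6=3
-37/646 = -0.06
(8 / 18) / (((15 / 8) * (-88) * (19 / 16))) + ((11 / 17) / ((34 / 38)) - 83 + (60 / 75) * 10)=-605681686 / 8154135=-74.28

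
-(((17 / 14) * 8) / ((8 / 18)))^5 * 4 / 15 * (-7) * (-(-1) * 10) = 223576362648 / 2401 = 93118018.60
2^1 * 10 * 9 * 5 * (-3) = -2700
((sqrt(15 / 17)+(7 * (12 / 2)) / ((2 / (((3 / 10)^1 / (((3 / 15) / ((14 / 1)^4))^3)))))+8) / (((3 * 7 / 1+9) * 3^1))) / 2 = sqrt(255) / 3060+11161613998886402 / 45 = 248035866641920.05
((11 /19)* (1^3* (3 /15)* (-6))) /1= -66 /95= -0.69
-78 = -78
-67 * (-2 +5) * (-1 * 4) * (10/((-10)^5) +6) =12059799/2500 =4823.92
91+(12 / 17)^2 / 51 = 447131 / 4913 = 91.01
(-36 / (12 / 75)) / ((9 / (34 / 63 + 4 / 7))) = -250 / 9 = -27.78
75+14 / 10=382 / 5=76.40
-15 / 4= -3.75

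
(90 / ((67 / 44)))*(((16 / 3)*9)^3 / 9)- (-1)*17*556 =49293764 / 67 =735727.82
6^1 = 6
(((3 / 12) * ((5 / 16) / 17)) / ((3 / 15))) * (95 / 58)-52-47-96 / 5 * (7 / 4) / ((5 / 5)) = -41826077 / 315520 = -132.56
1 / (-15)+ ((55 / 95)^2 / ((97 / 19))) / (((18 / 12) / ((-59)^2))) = 1403389 / 9215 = 152.29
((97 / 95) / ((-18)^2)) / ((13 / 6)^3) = 194 / 626145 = 0.00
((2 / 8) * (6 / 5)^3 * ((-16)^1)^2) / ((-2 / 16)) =-110592 / 125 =-884.74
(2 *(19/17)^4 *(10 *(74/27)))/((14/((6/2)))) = 96437540/5261823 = 18.33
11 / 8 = 1.38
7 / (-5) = -7 / 5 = -1.40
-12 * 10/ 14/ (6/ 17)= -170/ 7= -24.29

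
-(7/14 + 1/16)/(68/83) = -747/1088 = -0.69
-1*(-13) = 13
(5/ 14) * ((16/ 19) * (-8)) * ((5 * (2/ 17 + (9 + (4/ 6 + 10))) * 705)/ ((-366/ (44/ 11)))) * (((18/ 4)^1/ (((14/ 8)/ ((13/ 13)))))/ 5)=910521600/ 965447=943.11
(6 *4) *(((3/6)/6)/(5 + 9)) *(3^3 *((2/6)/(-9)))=-1/7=-0.14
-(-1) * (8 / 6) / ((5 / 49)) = 196 / 15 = 13.07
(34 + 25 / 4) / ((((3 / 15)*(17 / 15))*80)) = 2415 / 1088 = 2.22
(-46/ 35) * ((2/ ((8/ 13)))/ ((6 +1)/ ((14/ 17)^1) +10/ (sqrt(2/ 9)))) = 5083/ 52885 - 1794 * sqrt(2)/ 10577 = -0.14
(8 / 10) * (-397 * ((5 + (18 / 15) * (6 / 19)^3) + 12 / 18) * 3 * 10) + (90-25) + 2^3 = -1861500393 / 34295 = -54279.06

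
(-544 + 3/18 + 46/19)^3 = -235125028708361/1481544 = -158702697.12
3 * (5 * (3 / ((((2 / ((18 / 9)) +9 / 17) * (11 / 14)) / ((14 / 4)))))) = 37485 / 286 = 131.07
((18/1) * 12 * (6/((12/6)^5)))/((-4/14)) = -567/4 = -141.75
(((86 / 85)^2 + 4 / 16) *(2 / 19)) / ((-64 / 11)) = -404899 / 17571200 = -0.02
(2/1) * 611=1222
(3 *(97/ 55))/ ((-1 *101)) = -291/ 5555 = -0.05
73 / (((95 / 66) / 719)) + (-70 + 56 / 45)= 31118492 / 855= 36395.90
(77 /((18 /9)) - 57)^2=1369 /4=342.25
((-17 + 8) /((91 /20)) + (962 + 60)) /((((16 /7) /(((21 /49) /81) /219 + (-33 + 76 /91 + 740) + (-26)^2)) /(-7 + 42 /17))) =-11180683028735 /3997188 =-2797137.14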